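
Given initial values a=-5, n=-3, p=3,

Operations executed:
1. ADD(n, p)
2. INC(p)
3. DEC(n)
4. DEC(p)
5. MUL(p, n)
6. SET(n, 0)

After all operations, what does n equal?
n = 0

Tracing execution:
Step 1: ADD(n, p) → n = 0
Step 2: INC(p) → n = 0
Step 3: DEC(n) → n = -1
Step 4: DEC(p) → n = -1
Step 5: MUL(p, n) → n = -1
Step 6: SET(n, 0) → n = 0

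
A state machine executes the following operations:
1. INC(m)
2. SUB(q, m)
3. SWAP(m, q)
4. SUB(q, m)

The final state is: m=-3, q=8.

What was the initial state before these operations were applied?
m=4, q=2

Working backwards:
Final state: m=-3, q=8
Before step 4 (SUB(q, m)): m=-3, q=5
Before step 3 (SWAP(m, q)): m=5, q=-3
Before step 2 (SUB(q, m)): m=5, q=2
Before step 1 (INC(m)): m=4, q=2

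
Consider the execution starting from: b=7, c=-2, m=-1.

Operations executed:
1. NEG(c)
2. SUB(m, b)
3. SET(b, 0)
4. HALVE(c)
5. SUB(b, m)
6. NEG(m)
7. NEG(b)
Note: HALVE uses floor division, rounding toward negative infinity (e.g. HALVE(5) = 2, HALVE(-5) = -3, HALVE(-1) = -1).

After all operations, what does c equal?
c = 1

Tracing execution:
Step 1: NEG(c) → c = 2
Step 2: SUB(m, b) → c = 2
Step 3: SET(b, 0) → c = 2
Step 4: HALVE(c) → c = 1
Step 5: SUB(b, m) → c = 1
Step 6: NEG(m) → c = 1
Step 7: NEG(b) → c = 1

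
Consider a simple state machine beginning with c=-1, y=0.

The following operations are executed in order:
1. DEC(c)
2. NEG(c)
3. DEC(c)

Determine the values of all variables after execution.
{c: 1, y: 0}

Step-by-step execution:
Initial: c=-1, y=0
After step 1 (DEC(c)): c=-2, y=0
After step 2 (NEG(c)): c=2, y=0
After step 3 (DEC(c)): c=1, y=0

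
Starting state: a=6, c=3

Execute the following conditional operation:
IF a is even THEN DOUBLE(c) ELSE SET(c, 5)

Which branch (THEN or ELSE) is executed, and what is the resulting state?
Branch: THEN, Final state: a=6, c=6

Evaluating condition: a is even
Condition is True, so THEN branch executes
After DOUBLE(c): a=6, c=6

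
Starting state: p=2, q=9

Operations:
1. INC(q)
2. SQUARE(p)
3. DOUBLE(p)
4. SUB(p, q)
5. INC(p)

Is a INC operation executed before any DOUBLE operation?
Yes

First INC: step 1
First DOUBLE: step 3
Since 1 < 3, INC comes first.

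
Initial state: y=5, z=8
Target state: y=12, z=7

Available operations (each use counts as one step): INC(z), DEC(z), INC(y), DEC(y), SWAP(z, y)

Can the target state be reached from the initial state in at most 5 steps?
No

The target state cannot be reached within 5 steps.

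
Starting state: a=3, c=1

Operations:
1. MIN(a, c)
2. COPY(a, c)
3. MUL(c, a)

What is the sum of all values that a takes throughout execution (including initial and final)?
6

Values of a at each step:
Initial: a = 3
After step 1: a = 1
After step 2: a = 1
After step 3: a = 1
Sum = 3 + 1 + 1 + 1 = 6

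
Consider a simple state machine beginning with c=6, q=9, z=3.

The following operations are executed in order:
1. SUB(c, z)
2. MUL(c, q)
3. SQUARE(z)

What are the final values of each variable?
{c: 27, q: 9, z: 9}

Step-by-step execution:
Initial: c=6, q=9, z=3
After step 1 (SUB(c, z)): c=3, q=9, z=3
After step 2 (MUL(c, q)): c=27, q=9, z=3
After step 3 (SQUARE(z)): c=27, q=9, z=9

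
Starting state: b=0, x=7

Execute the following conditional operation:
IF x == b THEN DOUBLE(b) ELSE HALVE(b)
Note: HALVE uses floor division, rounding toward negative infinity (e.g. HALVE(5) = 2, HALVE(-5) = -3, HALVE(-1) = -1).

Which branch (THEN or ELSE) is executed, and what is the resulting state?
Branch: ELSE, Final state: b=0, x=7

Evaluating condition: x == b
x = 7, b = 0
Condition is False, so ELSE branch executes
After HALVE(b): b=0, x=7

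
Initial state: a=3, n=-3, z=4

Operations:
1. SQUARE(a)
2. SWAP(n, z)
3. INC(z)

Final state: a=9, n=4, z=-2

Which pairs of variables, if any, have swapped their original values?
None

Comparing initial and final values:
n: -3 → 4
a: 3 → 9
z: 4 → -2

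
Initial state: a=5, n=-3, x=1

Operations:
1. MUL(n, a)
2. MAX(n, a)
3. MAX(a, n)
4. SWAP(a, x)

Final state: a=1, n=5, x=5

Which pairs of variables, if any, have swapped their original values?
(a, x)

Comparing initial and final values:
n: -3 → 5
a: 5 → 1
x: 1 → 5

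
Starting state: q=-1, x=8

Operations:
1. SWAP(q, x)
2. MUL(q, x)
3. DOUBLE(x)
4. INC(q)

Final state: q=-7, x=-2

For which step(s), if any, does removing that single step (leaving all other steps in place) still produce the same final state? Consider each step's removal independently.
None - removing any single step changes the final result

Testing removal of each single step:
Without step 1: final = q=-7, x=16 (different)
Without step 2: final = q=9, x=-2 (different)
Without step 3: final = q=-7, x=-1 (different)
Without step 4: final = q=-8, x=-2 (different)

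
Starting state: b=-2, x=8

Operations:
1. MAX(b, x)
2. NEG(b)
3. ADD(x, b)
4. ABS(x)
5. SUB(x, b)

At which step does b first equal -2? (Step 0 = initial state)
Step 0

Tracing b:
Initial: b = -2 ← first occurrence
After step 1: b = 8
After step 2: b = -8
After step 3: b = -8
After step 4: b = -8
After step 5: b = -8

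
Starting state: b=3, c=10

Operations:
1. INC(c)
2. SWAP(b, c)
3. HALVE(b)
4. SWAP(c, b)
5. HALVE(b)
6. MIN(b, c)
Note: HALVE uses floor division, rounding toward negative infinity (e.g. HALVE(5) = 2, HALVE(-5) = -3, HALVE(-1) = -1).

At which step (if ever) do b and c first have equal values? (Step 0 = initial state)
Never

b and c never become equal during execution.

Comparing values at each step:
Initial: b=3, c=10
After step 1: b=3, c=11
After step 2: b=11, c=3
After step 3: b=5, c=3
After step 4: b=3, c=5
After step 5: b=1, c=5
After step 6: b=1, c=5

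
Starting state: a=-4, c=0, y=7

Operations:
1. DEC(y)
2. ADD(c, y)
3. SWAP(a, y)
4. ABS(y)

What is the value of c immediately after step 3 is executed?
c = 6

Tracing c through execution:
Initial: c = 0
After step 1 (DEC(y)): c = 0
After step 2 (ADD(c, y)): c = 6
After step 3 (SWAP(a, y)): c = 6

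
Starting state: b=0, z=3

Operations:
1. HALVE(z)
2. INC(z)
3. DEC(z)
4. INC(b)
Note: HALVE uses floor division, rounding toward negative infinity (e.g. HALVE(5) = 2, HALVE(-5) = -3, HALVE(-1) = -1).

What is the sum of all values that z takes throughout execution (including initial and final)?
8

Values of z at each step:
Initial: z = 3
After step 1: z = 1
After step 2: z = 2
After step 3: z = 1
After step 4: z = 1
Sum = 3 + 1 + 2 + 1 + 1 = 8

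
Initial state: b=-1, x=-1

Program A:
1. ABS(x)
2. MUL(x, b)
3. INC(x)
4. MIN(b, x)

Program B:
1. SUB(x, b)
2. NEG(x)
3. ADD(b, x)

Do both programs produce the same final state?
Yes

Program A final state: b=-1, x=0
Program B final state: b=-1, x=0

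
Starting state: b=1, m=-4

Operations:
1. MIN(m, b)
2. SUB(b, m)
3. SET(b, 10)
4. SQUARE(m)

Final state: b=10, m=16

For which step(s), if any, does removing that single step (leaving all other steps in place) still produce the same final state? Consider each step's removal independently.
Step(s) 1, 2

Testing removal of each single step:
Without step 1: final = b=10, m=16 (same)
Without step 2: final = b=10, m=16 (same)
Without step 3: final = b=5, m=16 (different)
Without step 4: final = b=10, m=-4 (different)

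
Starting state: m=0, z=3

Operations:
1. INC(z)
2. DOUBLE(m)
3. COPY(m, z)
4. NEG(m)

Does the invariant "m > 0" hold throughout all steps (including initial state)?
No, violated at the initial state

The invariant is violated at the initial state (step 0).

State at each step:
Initial: m=0, z=3
After step 1: m=0, z=4
After step 2: m=0, z=4
After step 3: m=4, z=4
After step 4: m=-4, z=4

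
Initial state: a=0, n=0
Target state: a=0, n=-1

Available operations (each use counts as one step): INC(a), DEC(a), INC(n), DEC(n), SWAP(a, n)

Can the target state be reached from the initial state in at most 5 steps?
Yes

Path (1 step): DEC(n)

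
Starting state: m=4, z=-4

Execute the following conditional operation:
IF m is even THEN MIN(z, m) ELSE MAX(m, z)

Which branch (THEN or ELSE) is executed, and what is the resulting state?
Branch: THEN, Final state: m=4, z=-4

Evaluating condition: m is even
Condition is True, so THEN branch executes
After MIN(z, m): m=4, z=-4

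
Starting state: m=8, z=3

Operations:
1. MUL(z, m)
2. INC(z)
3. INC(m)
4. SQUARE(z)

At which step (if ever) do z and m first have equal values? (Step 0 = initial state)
Never

z and m never become equal during execution.

Comparing values at each step:
Initial: z=3, m=8
After step 1: z=24, m=8
After step 2: z=25, m=8
After step 3: z=25, m=9
After step 4: z=625, m=9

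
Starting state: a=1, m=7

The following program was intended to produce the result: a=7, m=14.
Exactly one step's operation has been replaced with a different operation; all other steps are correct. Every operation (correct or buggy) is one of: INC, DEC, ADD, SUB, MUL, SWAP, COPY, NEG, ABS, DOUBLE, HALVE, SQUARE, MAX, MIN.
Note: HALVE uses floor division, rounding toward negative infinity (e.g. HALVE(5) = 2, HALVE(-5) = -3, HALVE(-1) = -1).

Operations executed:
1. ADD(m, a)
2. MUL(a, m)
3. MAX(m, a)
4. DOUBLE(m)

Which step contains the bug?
Step 1

Trace with buggy code:
Initial: a=1, m=7
After step 1: a=1, m=8
After step 2: a=8, m=8
After step 3: a=8, m=8
After step 4: a=8, m=16
Actual final a=8, m=16 ≠ expected a=7, m=14.
Step 1 is the only position where a single-operation replacement can produce the expected result.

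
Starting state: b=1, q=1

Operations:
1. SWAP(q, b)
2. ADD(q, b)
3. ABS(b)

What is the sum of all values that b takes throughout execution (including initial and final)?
4

Values of b at each step:
Initial: b = 1
After step 1: b = 1
After step 2: b = 1
After step 3: b = 1
Sum = 1 + 1 + 1 + 1 = 4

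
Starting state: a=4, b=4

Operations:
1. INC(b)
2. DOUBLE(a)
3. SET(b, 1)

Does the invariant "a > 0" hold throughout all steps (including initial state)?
Yes

The invariant holds at every step.

State at each step:
Initial: a=4, b=4
After step 1: a=4, b=5
After step 2: a=8, b=5
After step 3: a=8, b=1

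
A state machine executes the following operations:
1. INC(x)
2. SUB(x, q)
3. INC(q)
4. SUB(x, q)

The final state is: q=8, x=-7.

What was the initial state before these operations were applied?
q=7, x=7

Working backwards:
Final state: q=8, x=-7
Before step 4 (SUB(x, q)): q=8, x=1
Before step 3 (INC(q)): q=7, x=1
Before step 2 (SUB(x, q)): q=7, x=8
Before step 1 (INC(x)): q=7, x=7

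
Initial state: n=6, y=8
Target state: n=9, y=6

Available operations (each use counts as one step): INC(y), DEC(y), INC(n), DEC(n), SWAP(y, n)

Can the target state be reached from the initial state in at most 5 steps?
Yes

Path (2 steps): INC(y) → SWAP(y, n)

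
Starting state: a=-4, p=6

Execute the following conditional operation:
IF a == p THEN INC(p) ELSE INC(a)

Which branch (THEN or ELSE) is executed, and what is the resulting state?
Branch: ELSE, Final state: a=-3, p=6

Evaluating condition: a == p
a = -4, p = 6
Condition is False, so ELSE branch executes
After INC(a): a=-3, p=6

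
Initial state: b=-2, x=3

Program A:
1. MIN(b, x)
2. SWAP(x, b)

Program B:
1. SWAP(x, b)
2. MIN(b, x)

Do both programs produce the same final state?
No

Program A final state: b=3, x=-2
Program B final state: b=-2, x=-2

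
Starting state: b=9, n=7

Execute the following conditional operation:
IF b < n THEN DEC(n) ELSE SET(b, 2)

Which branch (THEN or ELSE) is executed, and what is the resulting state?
Branch: ELSE, Final state: b=2, n=7

Evaluating condition: b < n
b = 9, n = 7
Condition is False, so ELSE branch executes
After SET(b, 2): b=2, n=7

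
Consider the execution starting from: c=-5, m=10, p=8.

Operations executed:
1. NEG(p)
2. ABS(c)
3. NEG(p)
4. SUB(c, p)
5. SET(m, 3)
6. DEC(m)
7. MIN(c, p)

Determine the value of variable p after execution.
p = 8

Tracing execution:
Step 1: NEG(p) → p = -8
Step 2: ABS(c) → p = -8
Step 3: NEG(p) → p = 8
Step 4: SUB(c, p) → p = 8
Step 5: SET(m, 3) → p = 8
Step 6: DEC(m) → p = 8
Step 7: MIN(c, p) → p = 8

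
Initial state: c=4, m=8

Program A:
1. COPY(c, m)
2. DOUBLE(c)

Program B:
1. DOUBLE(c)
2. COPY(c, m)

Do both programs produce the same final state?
No

Program A final state: c=16, m=8
Program B final state: c=8, m=8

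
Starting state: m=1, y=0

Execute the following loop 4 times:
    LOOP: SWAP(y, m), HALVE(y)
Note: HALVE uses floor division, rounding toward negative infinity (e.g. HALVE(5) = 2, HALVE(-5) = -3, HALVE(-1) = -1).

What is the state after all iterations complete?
m=0, y=0

Iteration trace:
Start: m=1, y=0
After iteration 1: m=0, y=0
After iteration 2: m=0, y=0
After iteration 3: m=0, y=0
After iteration 4: m=0, y=0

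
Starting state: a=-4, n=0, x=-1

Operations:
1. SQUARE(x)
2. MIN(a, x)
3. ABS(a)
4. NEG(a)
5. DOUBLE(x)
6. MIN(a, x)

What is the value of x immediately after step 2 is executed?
x = 1

Tracing x through execution:
Initial: x = -1
After step 1 (SQUARE(x)): x = 1
After step 2 (MIN(a, x)): x = 1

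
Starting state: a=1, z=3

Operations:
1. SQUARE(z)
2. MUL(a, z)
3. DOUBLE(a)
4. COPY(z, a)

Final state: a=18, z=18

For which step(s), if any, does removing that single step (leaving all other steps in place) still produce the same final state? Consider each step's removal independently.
None - removing any single step changes the final result

Testing removal of each single step:
Without step 1: final = a=6, z=6 (different)
Without step 2: final = a=2, z=2 (different)
Without step 3: final = a=9, z=9 (different)
Without step 4: final = a=18, z=9 (different)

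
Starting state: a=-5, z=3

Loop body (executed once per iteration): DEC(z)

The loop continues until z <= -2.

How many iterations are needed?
5

Tracing iterations:
Initial: a=-5, z=3
After iteration 1: a=-5, z=2
After iteration 2: a=-5, z=1
After iteration 3: a=-5, z=0
After iteration 4: a=-5, z=-1
After iteration 5: a=-5, z=-2
z <= -2 now holds, so the loop exits after 5 iterations.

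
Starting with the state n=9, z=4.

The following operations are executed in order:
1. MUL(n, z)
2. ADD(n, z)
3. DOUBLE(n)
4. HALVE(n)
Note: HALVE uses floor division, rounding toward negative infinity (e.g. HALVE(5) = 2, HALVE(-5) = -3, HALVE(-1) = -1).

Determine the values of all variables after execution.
{n: 40, z: 4}

Step-by-step execution:
Initial: n=9, z=4
After step 1 (MUL(n, z)): n=36, z=4
After step 2 (ADD(n, z)): n=40, z=4
After step 3 (DOUBLE(n)): n=80, z=4
After step 4 (HALVE(n)): n=40, z=4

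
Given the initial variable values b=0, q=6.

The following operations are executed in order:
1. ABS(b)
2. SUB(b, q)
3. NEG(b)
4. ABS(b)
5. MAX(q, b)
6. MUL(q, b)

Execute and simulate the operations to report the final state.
{b: 6, q: 36}

Step-by-step execution:
Initial: b=0, q=6
After step 1 (ABS(b)): b=0, q=6
After step 2 (SUB(b, q)): b=-6, q=6
After step 3 (NEG(b)): b=6, q=6
After step 4 (ABS(b)): b=6, q=6
After step 5 (MAX(q, b)): b=6, q=6
After step 6 (MUL(q, b)): b=6, q=36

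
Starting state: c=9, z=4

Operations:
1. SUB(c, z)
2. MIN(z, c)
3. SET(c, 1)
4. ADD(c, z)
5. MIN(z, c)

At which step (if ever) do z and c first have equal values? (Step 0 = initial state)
Never

z and c never become equal during execution.

Comparing values at each step:
Initial: z=4, c=9
After step 1: z=4, c=5
After step 2: z=4, c=5
After step 3: z=4, c=1
After step 4: z=4, c=5
After step 5: z=4, c=5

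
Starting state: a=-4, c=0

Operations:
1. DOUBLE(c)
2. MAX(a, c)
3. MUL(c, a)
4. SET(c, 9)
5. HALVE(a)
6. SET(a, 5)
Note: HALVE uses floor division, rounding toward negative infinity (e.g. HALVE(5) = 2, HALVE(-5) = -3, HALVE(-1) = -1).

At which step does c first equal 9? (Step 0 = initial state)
Step 4

Tracing c:
Initial: c = 0
After step 1: c = 0
After step 2: c = 0
After step 3: c = 0
After step 4: c = 9 ← first occurrence
After step 5: c = 9
After step 6: c = 9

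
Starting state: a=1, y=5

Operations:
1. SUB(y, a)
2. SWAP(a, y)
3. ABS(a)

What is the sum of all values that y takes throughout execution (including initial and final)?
11

Values of y at each step:
Initial: y = 5
After step 1: y = 4
After step 2: y = 1
After step 3: y = 1
Sum = 5 + 4 + 1 + 1 = 11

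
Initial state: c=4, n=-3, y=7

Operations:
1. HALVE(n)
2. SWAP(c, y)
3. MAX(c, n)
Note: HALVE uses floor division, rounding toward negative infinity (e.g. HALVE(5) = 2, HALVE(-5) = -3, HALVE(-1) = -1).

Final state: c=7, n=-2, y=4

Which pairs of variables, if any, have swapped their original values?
(c, y)

Comparing initial and final values:
c: 4 → 7
y: 7 → 4
n: -3 → -2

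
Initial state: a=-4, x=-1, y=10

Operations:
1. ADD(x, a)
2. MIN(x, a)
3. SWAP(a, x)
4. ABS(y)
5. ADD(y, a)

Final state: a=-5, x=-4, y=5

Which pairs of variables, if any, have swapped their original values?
None

Comparing initial and final values:
a: -4 → -5
y: 10 → 5
x: -1 → -4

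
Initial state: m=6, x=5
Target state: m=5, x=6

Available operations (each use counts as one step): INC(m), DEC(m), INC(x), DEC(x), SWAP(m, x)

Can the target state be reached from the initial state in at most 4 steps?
Yes

Path (1 step): SWAP(m, x)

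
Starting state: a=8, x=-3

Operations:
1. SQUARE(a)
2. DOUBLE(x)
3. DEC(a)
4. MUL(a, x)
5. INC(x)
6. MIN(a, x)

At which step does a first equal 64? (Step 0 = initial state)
Step 1

Tracing a:
Initial: a = 8
After step 1: a = 64 ← first occurrence
After step 2: a = 64
After step 3: a = 63
After step 4: a = -378
After step 5: a = -378
After step 6: a = -378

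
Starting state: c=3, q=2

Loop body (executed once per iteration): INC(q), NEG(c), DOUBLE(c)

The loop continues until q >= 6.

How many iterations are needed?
4

Tracing iterations:
Initial: c=3, q=2
After iteration 1: c=-6, q=3
After iteration 2: c=12, q=4
After iteration 3: c=-24, q=5
After iteration 4: c=48, q=6
q >= 6 now holds, so the loop exits after 4 iterations.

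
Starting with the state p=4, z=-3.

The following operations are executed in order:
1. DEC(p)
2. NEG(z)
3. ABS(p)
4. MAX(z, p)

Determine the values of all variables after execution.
{p: 3, z: 3}

Step-by-step execution:
Initial: p=4, z=-3
After step 1 (DEC(p)): p=3, z=-3
After step 2 (NEG(z)): p=3, z=3
After step 3 (ABS(p)): p=3, z=3
After step 4 (MAX(z, p)): p=3, z=3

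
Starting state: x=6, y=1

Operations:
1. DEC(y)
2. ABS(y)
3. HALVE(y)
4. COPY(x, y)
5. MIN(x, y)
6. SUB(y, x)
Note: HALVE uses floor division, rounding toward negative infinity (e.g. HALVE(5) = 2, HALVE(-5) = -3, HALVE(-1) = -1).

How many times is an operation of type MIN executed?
1

Counting MIN operations:
Step 5: MIN(x, y) ← MIN
Total: 1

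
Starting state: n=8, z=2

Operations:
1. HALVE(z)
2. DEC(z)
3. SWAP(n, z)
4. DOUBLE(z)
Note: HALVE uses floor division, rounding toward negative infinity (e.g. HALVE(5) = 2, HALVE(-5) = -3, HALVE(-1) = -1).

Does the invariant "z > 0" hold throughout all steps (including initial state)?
No, violated after step 2

The invariant is violated after step 2.

State at each step:
Initial: n=8, z=2
After step 1: n=8, z=1
After step 2: n=8, z=0
After step 3: n=0, z=8
After step 4: n=0, z=16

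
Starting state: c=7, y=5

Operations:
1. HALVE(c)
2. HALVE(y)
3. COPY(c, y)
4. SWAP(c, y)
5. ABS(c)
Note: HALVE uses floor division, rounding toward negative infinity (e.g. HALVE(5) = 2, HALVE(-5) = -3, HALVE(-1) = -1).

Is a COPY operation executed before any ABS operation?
Yes

First COPY: step 3
First ABS: step 5
Since 3 < 5, COPY comes first.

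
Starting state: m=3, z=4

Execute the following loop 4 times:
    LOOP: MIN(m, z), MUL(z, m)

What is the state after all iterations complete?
m=3, z=324

Iteration trace:
Start: m=3, z=4
After iteration 1: m=3, z=12
After iteration 2: m=3, z=36
After iteration 3: m=3, z=108
After iteration 4: m=3, z=324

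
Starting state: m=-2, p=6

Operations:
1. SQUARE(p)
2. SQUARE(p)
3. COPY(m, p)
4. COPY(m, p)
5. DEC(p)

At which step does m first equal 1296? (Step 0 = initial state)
Step 3

Tracing m:
Initial: m = -2
After step 1: m = -2
After step 2: m = -2
After step 3: m = 1296 ← first occurrence
After step 4: m = 1296
After step 5: m = 1296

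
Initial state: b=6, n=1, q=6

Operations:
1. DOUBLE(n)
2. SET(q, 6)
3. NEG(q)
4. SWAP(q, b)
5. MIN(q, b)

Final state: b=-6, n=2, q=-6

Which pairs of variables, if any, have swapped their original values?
None

Comparing initial and final values:
b: 6 → -6
n: 1 → 2
q: 6 → -6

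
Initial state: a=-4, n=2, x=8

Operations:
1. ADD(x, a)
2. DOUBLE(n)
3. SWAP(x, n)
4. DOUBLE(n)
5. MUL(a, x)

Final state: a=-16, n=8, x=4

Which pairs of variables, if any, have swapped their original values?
None

Comparing initial and final values:
a: -4 → -16
n: 2 → 8
x: 8 → 4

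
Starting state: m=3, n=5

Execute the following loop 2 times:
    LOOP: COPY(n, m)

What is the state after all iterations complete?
m=3, n=3

Iteration trace:
Start: m=3, n=5
After iteration 1: m=3, n=3
After iteration 2: m=3, n=3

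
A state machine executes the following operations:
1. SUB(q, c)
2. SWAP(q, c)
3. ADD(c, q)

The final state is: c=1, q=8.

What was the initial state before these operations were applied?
c=8, q=1

Working backwards:
Final state: c=1, q=8
Before step 3 (ADD(c, q)): c=-7, q=8
Before step 2 (SWAP(q, c)): c=8, q=-7
Before step 1 (SUB(q, c)): c=8, q=1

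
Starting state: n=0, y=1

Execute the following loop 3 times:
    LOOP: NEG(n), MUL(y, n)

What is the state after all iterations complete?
n=0, y=0

Iteration trace:
Start: n=0, y=1
After iteration 1: n=0, y=0
After iteration 2: n=0, y=0
After iteration 3: n=0, y=0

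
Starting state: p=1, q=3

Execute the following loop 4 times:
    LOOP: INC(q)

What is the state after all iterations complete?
p=1, q=7

Iteration trace:
Start: p=1, q=3
After iteration 1: p=1, q=4
After iteration 2: p=1, q=5
After iteration 3: p=1, q=6
After iteration 4: p=1, q=7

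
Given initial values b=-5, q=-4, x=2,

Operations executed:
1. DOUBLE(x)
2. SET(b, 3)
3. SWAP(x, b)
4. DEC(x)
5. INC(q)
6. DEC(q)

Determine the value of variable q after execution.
q = -4

Tracing execution:
Step 1: DOUBLE(x) → q = -4
Step 2: SET(b, 3) → q = -4
Step 3: SWAP(x, b) → q = -4
Step 4: DEC(x) → q = -4
Step 5: INC(q) → q = -3
Step 6: DEC(q) → q = -4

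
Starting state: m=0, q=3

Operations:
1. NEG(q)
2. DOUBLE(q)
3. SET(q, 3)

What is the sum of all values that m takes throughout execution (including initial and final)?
0

Values of m at each step:
Initial: m = 0
After step 1: m = 0
After step 2: m = 0
After step 3: m = 0
Sum = 0 + 0 + 0 + 0 = 0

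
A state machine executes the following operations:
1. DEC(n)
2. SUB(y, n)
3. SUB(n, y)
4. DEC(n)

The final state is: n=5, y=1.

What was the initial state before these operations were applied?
n=8, y=8

Working backwards:
Final state: n=5, y=1
Before step 4 (DEC(n)): n=6, y=1
Before step 3 (SUB(n, y)): n=7, y=1
Before step 2 (SUB(y, n)): n=7, y=8
Before step 1 (DEC(n)): n=8, y=8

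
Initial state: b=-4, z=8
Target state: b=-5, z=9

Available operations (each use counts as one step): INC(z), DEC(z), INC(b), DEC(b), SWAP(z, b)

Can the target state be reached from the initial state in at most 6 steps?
Yes

Path (2 steps): INC(z) → DEC(b)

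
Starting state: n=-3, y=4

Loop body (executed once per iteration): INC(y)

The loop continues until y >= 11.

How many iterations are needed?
7

Tracing iterations:
Initial: n=-3, y=4
After iteration 1: n=-3, y=5
After iteration 2: n=-3, y=6
After iteration 3: n=-3, y=7
After iteration 4: n=-3, y=8
After iteration 5: n=-3, y=9
After iteration 6: n=-3, y=10
After iteration 7: n=-3, y=11
y >= 11 now holds, so the loop exits after 7 iterations.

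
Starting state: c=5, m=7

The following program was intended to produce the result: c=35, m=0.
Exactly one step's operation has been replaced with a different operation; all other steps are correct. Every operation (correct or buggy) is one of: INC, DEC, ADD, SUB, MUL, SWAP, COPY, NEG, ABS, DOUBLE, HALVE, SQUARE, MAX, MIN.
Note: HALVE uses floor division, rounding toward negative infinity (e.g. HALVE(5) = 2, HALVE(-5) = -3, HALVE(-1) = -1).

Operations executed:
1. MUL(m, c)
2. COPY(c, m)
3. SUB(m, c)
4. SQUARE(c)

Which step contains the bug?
Step 4

Trace with buggy code:
Initial: c=5, m=7
After step 1: c=5, m=35
After step 2: c=35, m=35
After step 3: c=35, m=0
After step 4: c=1225, m=0
Actual final c=1225, m=0 ≠ expected c=35, m=0.
Step 4 is the only position where a single-operation replacement can produce the expected result.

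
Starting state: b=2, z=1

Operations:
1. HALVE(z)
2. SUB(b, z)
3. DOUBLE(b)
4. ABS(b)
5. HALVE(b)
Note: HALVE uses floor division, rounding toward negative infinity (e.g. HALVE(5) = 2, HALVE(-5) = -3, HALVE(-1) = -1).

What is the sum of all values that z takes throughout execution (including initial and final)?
1

Values of z at each step:
Initial: z = 1
After step 1: z = 0
After step 2: z = 0
After step 3: z = 0
After step 4: z = 0
After step 5: z = 0
Sum = 1 + 0 + 0 + 0 + 0 + 0 = 1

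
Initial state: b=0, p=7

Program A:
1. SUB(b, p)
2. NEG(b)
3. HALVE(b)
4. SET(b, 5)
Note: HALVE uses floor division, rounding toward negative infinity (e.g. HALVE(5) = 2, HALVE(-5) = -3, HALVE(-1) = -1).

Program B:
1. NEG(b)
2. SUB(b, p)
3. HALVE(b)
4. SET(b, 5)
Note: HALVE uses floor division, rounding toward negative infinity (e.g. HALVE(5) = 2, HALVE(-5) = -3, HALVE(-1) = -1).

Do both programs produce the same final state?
Yes

Program A final state: b=5, p=7
Program B final state: b=5, p=7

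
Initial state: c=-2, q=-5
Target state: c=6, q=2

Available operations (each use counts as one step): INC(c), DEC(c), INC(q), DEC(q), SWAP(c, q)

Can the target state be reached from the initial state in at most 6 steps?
No

The target state cannot be reached within 6 steps.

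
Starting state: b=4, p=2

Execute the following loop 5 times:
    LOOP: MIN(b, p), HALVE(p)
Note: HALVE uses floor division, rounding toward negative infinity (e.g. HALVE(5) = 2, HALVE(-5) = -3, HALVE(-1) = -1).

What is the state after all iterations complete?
b=0, p=0

Iteration trace:
Start: b=4, p=2
After iteration 1: b=2, p=1
After iteration 2: b=1, p=0
After iteration 3: b=0, p=0
After iteration 4: b=0, p=0
After iteration 5: b=0, p=0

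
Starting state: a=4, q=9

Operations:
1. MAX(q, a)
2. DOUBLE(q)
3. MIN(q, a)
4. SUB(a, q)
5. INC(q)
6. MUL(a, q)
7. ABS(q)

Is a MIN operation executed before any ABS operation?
Yes

First MIN: step 3
First ABS: step 7
Since 3 < 7, MIN comes first.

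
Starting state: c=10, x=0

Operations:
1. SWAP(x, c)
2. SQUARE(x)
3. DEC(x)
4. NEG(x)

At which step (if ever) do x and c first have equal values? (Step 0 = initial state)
Never

x and c never become equal during execution.

Comparing values at each step:
Initial: x=0, c=10
After step 1: x=10, c=0
After step 2: x=100, c=0
After step 3: x=99, c=0
After step 4: x=-99, c=0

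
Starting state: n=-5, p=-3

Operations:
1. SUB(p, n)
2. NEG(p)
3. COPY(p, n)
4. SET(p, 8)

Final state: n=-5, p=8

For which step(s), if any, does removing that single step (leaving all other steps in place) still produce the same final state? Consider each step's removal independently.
Step(s) 1, 2, 3

Testing removal of each single step:
Without step 1: final = n=-5, p=8 (same)
Without step 2: final = n=-5, p=8 (same)
Without step 3: final = n=-5, p=8 (same)
Without step 4: final = n=-5, p=-5 (different)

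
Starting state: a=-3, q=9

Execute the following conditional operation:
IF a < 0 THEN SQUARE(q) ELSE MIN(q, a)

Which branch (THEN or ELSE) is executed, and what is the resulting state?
Branch: THEN, Final state: a=-3, q=81

Evaluating condition: a < 0
a = -3
Condition is True, so THEN branch executes
After SQUARE(q): a=-3, q=81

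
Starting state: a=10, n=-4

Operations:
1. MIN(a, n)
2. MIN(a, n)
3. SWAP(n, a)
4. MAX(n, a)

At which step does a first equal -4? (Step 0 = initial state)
Step 1

Tracing a:
Initial: a = 10
After step 1: a = -4 ← first occurrence
After step 2: a = -4
After step 3: a = -4
After step 4: a = -4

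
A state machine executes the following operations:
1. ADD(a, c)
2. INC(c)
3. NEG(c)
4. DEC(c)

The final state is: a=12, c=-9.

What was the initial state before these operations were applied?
a=5, c=7

Working backwards:
Final state: a=12, c=-9
Before step 4 (DEC(c)): a=12, c=-8
Before step 3 (NEG(c)): a=12, c=8
Before step 2 (INC(c)): a=12, c=7
Before step 1 (ADD(a, c)): a=5, c=7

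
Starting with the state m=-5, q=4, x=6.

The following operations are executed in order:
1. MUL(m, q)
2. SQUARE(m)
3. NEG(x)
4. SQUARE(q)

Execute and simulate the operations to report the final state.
{m: 400, q: 16, x: -6}

Step-by-step execution:
Initial: m=-5, q=4, x=6
After step 1 (MUL(m, q)): m=-20, q=4, x=6
After step 2 (SQUARE(m)): m=400, q=4, x=6
After step 3 (NEG(x)): m=400, q=4, x=-6
After step 4 (SQUARE(q)): m=400, q=16, x=-6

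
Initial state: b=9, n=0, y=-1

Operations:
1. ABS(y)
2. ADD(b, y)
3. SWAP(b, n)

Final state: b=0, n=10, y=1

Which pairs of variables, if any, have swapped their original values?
None

Comparing initial and final values:
y: -1 → 1
b: 9 → 0
n: 0 → 10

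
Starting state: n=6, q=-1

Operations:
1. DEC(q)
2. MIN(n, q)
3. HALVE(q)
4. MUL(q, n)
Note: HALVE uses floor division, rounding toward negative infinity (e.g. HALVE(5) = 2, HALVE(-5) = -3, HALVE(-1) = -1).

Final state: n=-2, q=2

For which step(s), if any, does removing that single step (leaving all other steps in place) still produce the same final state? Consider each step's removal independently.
None - removing any single step changes the final result

Testing removal of each single step:
Without step 1: final = n=-1, q=1 (different)
Without step 2: final = n=6, q=-6 (different)
Without step 3: final = n=-2, q=4 (different)
Without step 4: final = n=-2, q=-1 (different)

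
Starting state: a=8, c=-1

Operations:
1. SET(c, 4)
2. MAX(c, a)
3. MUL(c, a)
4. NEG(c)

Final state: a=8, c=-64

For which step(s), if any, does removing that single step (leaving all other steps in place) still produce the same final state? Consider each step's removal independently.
Step(s) 1

Testing removal of each single step:
Without step 1: final = a=8, c=-64 (same)
Without step 2: final = a=8, c=-32 (different)
Without step 3: final = a=8, c=-8 (different)
Without step 4: final = a=8, c=64 (different)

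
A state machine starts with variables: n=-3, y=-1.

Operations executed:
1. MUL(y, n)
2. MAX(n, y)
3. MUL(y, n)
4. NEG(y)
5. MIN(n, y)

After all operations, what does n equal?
n = -9

Tracing execution:
Step 1: MUL(y, n) → n = -3
Step 2: MAX(n, y) → n = 3
Step 3: MUL(y, n) → n = 3
Step 4: NEG(y) → n = 3
Step 5: MIN(n, y) → n = -9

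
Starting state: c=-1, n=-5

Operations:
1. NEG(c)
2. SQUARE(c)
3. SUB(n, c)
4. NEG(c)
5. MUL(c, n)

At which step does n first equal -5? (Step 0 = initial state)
Step 0

Tracing n:
Initial: n = -5 ← first occurrence
After step 1: n = -5
After step 2: n = -5
After step 3: n = -6
After step 4: n = -6
After step 5: n = -6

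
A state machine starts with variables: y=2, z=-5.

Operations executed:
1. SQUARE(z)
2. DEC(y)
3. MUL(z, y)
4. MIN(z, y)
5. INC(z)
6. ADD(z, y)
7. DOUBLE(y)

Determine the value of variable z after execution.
z = 3

Tracing execution:
Step 1: SQUARE(z) → z = 25
Step 2: DEC(y) → z = 25
Step 3: MUL(z, y) → z = 25
Step 4: MIN(z, y) → z = 1
Step 5: INC(z) → z = 2
Step 6: ADD(z, y) → z = 3
Step 7: DOUBLE(y) → z = 3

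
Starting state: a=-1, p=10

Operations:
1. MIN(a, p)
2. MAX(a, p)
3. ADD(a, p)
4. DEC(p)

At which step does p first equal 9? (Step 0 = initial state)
Step 4

Tracing p:
Initial: p = 10
After step 1: p = 10
After step 2: p = 10
After step 3: p = 10
After step 4: p = 9 ← first occurrence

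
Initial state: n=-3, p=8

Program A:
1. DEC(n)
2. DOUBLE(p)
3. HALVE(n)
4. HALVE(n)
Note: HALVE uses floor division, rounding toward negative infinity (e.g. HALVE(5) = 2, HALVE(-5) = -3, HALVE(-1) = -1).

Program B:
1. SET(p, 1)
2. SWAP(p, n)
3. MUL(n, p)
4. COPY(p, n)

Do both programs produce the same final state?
No

Program A final state: n=-1, p=16
Program B final state: n=-3, p=-3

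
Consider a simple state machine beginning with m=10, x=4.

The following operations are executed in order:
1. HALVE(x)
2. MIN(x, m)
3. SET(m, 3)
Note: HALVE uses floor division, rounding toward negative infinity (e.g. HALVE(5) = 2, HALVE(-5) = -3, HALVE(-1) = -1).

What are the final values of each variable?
{m: 3, x: 2}

Step-by-step execution:
Initial: m=10, x=4
After step 1 (HALVE(x)): m=10, x=2
After step 2 (MIN(x, m)): m=10, x=2
After step 3 (SET(m, 3)): m=3, x=2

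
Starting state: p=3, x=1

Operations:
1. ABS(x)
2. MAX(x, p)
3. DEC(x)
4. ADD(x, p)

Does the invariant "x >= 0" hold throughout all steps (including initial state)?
Yes

The invariant holds at every step.

State at each step:
Initial: p=3, x=1
After step 1: p=3, x=1
After step 2: p=3, x=3
After step 3: p=3, x=2
After step 4: p=3, x=5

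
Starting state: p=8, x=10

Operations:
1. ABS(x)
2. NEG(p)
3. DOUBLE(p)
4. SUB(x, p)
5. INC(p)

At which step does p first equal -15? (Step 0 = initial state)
Step 5

Tracing p:
Initial: p = 8
After step 1: p = 8
After step 2: p = -8
After step 3: p = -16
After step 4: p = -16
After step 5: p = -15 ← first occurrence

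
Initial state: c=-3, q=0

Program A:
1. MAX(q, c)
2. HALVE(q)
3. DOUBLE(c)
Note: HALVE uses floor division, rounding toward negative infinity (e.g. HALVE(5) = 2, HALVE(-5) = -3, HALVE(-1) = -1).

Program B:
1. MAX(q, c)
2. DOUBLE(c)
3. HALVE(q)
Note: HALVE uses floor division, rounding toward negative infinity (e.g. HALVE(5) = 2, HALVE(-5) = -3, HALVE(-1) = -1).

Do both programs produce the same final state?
Yes

Program A final state: c=-6, q=0
Program B final state: c=-6, q=0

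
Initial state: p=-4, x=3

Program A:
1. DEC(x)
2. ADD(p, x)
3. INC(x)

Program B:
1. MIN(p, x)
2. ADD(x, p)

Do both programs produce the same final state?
No

Program A final state: p=-2, x=3
Program B final state: p=-4, x=-1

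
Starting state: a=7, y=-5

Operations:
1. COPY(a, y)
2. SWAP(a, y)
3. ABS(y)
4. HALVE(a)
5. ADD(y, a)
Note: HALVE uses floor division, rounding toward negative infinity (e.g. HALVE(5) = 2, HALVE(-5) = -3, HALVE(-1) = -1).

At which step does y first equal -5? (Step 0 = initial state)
Step 0

Tracing y:
Initial: y = -5 ← first occurrence
After step 1: y = -5
After step 2: y = -5
After step 3: y = 5
After step 4: y = 5
After step 5: y = 2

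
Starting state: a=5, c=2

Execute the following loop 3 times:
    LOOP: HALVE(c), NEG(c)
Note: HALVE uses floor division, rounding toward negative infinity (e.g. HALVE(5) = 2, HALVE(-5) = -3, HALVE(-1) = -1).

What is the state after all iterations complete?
a=5, c=0

Iteration trace:
Start: a=5, c=2
After iteration 1: a=5, c=-1
After iteration 2: a=5, c=1
After iteration 3: a=5, c=0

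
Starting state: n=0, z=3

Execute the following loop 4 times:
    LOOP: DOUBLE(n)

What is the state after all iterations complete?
n=0, z=3

Iteration trace:
Start: n=0, z=3
After iteration 1: n=0, z=3
After iteration 2: n=0, z=3
After iteration 3: n=0, z=3
After iteration 4: n=0, z=3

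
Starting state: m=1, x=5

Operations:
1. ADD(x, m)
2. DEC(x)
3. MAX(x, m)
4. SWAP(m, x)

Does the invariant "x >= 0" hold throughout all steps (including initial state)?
Yes

The invariant holds at every step.

State at each step:
Initial: m=1, x=5
After step 1: m=1, x=6
After step 2: m=1, x=5
After step 3: m=1, x=5
After step 4: m=5, x=1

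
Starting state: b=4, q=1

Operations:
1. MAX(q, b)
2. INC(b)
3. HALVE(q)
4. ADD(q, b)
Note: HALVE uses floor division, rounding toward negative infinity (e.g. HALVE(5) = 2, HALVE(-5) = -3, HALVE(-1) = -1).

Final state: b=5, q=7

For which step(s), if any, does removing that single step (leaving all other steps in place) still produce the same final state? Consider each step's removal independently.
None - removing any single step changes the final result

Testing removal of each single step:
Without step 1: final = b=5, q=5 (different)
Without step 2: final = b=4, q=6 (different)
Without step 3: final = b=5, q=9 (different)
Without step 4: final = b=5, q=2 (different)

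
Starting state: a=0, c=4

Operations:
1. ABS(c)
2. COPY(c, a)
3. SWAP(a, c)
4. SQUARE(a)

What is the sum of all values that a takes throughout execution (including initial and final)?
0

Values of a at each step:
Initial: a = 0
After step 1: a = 0
After step 2: a = 0
After step 3: a = 0
After step 4: a = 0
Sum = 0 + 0 + 0 + 0 + 0 = 0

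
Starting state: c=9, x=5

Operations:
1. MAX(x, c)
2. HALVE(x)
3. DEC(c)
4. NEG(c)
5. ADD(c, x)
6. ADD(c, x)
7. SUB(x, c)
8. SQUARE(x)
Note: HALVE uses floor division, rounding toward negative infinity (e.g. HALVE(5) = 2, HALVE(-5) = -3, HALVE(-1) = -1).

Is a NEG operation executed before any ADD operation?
Yes

First NEG: step 4
First ADD: step 5
Since 4 < 5, NEG comes first.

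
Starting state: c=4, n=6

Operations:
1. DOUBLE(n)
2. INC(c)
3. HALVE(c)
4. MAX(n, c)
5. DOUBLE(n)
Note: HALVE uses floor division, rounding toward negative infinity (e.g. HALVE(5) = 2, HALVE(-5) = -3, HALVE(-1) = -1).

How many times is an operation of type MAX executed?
1

Counting MAX operations:
Step 4: MAX(n, c) ← MAX
Total: 1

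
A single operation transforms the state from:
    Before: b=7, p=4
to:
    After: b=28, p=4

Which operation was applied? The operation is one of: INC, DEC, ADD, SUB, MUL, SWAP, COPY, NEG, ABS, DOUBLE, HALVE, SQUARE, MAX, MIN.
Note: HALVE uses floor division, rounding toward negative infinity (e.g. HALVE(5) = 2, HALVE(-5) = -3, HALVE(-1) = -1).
MUL(b, p)

Analyzing the change:
Before: b=7, p=4
After: b=28, p=4
Variable b changed from 7 to 28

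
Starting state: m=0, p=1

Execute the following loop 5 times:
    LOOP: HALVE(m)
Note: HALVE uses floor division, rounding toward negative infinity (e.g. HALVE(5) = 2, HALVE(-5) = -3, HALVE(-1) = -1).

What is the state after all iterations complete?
m=0, p=1

Iteration trace:
Start: m=0, p=1
After iteration 1: m=0, p=1
After iteration 2: m=0, p=1
After iteration 3: m=0, p=1
After iteration 4: m=0, p=1
After iteration 5: m=0, p=1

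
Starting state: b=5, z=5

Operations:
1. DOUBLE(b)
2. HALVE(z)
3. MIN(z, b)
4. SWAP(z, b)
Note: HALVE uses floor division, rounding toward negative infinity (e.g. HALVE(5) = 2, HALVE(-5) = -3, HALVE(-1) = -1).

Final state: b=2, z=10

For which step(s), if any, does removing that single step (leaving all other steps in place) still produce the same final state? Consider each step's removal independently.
Step(s) 3

Testing removal of each single step:
Without step 1: final = b=2, z=5 (different)
Without step 2: final = b=5, z=10 (different)
Without step 3: final = b=2, z=10 (same)
Without step 4: final = b=10, z=2 (different)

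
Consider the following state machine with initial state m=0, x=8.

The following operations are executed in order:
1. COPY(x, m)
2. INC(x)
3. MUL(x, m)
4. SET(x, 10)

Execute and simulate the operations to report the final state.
{m: 0, x: 10}

Step-by-step execution:
Initial: m=0, x=8
After step 1 (COPY(x, m)): m=0, x=0
After step 2 (INC(x)): m=0, x=1
After step 3 (MUL(x, m)): m=0, x=0
After step 4 (SET(x, 10)): m=0, x=10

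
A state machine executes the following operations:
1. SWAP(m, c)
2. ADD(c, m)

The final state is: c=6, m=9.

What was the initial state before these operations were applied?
c=9, m=-3

Working backwards:
Final state: c=6, m=9
Before step 2 (ADD(c, m)): c=-3, m=9
Before step 1 (SWAP(m, c)): c=9, m=-3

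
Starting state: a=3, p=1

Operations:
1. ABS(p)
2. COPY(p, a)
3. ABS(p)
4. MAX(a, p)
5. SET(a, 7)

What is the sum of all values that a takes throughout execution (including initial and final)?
22

Values of a at each step:
Initial: a = 3
After step 1: a = 3
After step 2: a = 3
After step 3: a = 3
After step 4: a = 3
After step 5: a = 7
Sum = 3 + 3 + 3 + 3 + 3 + 7 = 22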